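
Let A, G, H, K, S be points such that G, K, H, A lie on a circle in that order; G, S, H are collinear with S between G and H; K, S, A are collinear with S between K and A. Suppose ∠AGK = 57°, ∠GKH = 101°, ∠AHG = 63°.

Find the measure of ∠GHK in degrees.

1. ∠AKG = 63°  [same arc GA]
2. ∠GAK = 60°  [△GKA]
3. ∠GHK = 60°  [same arc GK]

∠GHK = 60°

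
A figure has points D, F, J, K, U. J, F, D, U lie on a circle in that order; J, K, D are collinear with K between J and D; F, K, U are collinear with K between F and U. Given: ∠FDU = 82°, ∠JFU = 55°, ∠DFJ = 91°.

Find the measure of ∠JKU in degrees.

∠JKU = 117°

1. ∠FJU = 98°  [cyclic JFDU, opposite ∠J+∠D]
2. ∠JDU = 55°  [same arc JU]
3. ∠FUJ = 27°  [△JFU]
4. ∠DUJ = 89°  [cyclic JFDU, opposite ∠F+∠U]
5. ∠DJU = 36°  [△JDU]
6. ∠JKU = 117°  [△JKU]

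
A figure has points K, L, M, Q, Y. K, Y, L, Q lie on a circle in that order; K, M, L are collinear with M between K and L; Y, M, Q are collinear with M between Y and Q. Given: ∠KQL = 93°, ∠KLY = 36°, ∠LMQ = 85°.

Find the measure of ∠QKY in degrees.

∠QKY = 106°

1. ∠KYL = 87°  [cyclic KYLQ, opposite ∠Y+∠Q]
2. ∠KQY = 36°  [same arc KY]
3. ∠LKY = 57°  [△KYL]
4. ∠KMY = 85°  [vertical angles at M]
5. ∠KYQ = 38°  [△KMY]
6. ∠QKY = 106°  [△KYQ]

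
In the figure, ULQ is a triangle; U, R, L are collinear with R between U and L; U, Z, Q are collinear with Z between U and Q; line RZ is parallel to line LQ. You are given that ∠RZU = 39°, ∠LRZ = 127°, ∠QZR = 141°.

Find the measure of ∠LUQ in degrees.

∠LUQ = 88°

1. ∠URZ = 53°  [linear pair at R on UL]
2. ∠RUZ = 88°  [△URZ]
3. ∠LUQ = 88°  [R on UL, Z on UQ]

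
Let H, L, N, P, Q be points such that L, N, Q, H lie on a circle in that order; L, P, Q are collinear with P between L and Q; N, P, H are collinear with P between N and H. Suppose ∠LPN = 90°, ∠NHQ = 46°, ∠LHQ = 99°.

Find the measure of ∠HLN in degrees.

1. ∠HPQ = 90°  [vertical angles at P]
2. ∠NLQ = 46°  [same arc NQ]
3. ∠HQL = 44°  [△QPH]
4. ∠HLQ = 37°  [△LQH]
5. ∠HPL = 90°  [linear pair at P on LQ]
6. ∠HNL = 44°  [△LPN]
7. ∠LHN = 53°  [△LPH]
8. ∠HLN = 83°  [△LNH]

∠HLN = 83°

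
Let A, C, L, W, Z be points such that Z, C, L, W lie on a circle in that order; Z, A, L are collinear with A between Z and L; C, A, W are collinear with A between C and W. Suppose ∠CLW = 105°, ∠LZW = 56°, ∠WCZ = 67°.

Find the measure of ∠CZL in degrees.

1. ∠LCW = 56°  [same arc LW]
2. ∠CWL = 19°  [△CLW]
3. ∠CZL = 19°  [same arc CL]

∠CZL = 19°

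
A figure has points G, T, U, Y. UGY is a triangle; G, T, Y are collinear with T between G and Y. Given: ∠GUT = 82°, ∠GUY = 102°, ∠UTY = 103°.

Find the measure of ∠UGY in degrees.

∠UGY = 21°

1. ∠GTU = 77°  [linear pair at T on GY]
2. ∠TGU = 21°  [△UGT]
3. ∠UGY = 21°  [T on ray GY]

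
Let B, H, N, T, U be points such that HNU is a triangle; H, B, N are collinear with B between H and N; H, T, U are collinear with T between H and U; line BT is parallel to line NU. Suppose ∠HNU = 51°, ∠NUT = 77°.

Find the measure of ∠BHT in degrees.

∠BHT = 52°

1. ∠HUN = 77°  [T on ray UH]
2. ∠NHU = 52°  [△HNU]
3. ∠BHT = 52°  [B on HN, T on HU]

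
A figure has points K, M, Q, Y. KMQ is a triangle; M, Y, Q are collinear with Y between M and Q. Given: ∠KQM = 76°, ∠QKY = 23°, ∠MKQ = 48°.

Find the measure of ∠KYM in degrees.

1. ∠KQY = 76°  [Y on ray QM]
2. ∠KYQ = 81°  [△KYQ]
3. ∠KYM = 99°  [linear pair at Y on MQ]

∠KYM = 99°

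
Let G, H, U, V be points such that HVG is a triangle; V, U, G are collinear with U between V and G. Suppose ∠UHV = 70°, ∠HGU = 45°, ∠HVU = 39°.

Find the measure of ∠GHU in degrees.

∠GHU = 26°

1. ∠HUV = 71°  [△HVU]
2. ∠GUH = 109°  [linear pair at U on VG]
3. ∠GHU = 26°  [△HUG]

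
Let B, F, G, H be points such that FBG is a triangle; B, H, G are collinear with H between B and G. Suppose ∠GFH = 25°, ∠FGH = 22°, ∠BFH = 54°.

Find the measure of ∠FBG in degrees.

1. ∠FHG = 133°  [△FHG]
2. ∠BHF = 47°  [linear pair at H on BG]
3. ∠FBH = 79°  [△FBH]
4. ∠FBG = 79°  [H on ray BG]

∠FBG = 79°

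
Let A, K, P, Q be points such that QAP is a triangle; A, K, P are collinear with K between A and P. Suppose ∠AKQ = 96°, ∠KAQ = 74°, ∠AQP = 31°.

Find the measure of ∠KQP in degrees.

1. ∠PKQ = 84°  [linear pair at K on AP]
2. ∠PAQ = 74°  [K on ray AP]
3. ∠APQ = 75°  [△QAP]
4. ∠KPQ = 75°  [K on ray PA]
5. ∠KQP = 21°  [△QKP]

∠KQP = 21°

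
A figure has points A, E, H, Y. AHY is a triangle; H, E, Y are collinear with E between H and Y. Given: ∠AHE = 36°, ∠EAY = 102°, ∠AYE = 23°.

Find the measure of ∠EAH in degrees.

1. ∠AEY = 55°  [△AEY]
2. ∠AEH = 125°  [linear pair at E on HY]
3. ∠EAH = 19°  [△AHE]

∠EAH = 19°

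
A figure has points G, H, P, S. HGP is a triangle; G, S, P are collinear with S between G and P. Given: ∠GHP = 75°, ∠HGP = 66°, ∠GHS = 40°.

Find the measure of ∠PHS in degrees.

1. ∠GPH = 39°  [△HGP]
2. ∠HGS = 66°  [S on ray GP]
3. ∠GSH = 74°  [△HGS]
4. ∠HPS = 39°  [S on ray PG]
5. ∠HSP = 106°  [linear pair at S on GP]
6. ∠PHS = 35°  [△HSP]

∠PHS = 35°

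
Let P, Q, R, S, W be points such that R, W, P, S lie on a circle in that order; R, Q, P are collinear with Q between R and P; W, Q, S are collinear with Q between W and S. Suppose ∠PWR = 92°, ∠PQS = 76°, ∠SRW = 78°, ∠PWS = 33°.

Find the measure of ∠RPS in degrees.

1. ∠PSR = 88°  [cyclic RWPS, opposite ∠W+∠S]
2. ∠PRS = 33°  [same arc PS]
3. ∠RPS = 59°  [△RPS]

∠RPS = 59°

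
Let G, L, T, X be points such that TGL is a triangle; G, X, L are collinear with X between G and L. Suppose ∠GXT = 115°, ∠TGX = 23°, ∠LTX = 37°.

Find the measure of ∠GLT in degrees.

1. ∠LXT = 65°  [linear pair at X on GL]
2. ∠TLX = 78°  [△TXL]
3. ∠GLT = 78°  [X on ray LG]

∠GLT = 78°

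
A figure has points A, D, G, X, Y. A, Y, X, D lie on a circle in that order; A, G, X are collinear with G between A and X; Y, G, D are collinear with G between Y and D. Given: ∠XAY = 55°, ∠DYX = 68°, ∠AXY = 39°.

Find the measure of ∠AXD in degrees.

1. ∠AYX = 86°  [△AYX]
2. ∠DAX = 68°  [same arc XD]
3. ∠ADX = 94°  [cyclic AYXD, opposite ∠Y+∠D]
4. ∠AXD = 18°  [△AXD]

∠AXD = 18°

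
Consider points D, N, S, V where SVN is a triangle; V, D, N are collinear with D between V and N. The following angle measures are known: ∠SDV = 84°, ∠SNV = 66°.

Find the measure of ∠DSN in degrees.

∠DSN = 18°

1. ∠NDS = 96°  [linear pair at D on VN]
2. ∠DNS = 66°  [D on ray NV]
3. ∠DSN = 18°  [△SDN]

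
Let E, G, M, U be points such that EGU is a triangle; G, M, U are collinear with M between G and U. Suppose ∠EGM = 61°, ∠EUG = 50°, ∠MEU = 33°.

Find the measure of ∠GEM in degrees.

∠GEM = 36°

1. ∠EUM = 50°  [M on ray UG]
2. ∠EMU = 97°  [△EMU]
3. ∠EMG = 83°  [linear pair at M on GU]
4. ∠GEM = 36°  [△EGM]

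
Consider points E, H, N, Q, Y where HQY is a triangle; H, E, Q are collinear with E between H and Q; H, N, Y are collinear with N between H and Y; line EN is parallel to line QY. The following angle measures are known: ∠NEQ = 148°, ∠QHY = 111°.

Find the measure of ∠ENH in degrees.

∠ENH = 37°

1. ∠HEN = 32°  [linear pair at E on HQ]
2. ∠EHN = 111°  [E on HQ, N on HY]
3. ∠ENH = 37°  [△HEN]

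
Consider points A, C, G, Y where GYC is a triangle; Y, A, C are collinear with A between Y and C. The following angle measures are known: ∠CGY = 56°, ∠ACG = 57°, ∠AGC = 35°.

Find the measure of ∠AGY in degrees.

∠AGY = 21°

1. ∠CAG = 88°  [△GAC]
2. ∠GCY = 57°  [A on ray CY]
3. ∠GAY = 92°  [linear pair at A on YC]
4. ∠CYG = 67°  [△GYC]
5. ∠AYG = 67°  [A on ray YC]
6. ∠AGY = 21°  [△GYA]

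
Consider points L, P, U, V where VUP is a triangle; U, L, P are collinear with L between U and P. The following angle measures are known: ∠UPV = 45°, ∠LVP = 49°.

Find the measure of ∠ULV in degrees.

1. ∠LPV = 45°  [L on ray PU]
2. ∠PLV = 86°  [△VLP]
3. ∠ULV = 94°  [linear pair at L on UP]

∠ULV = 94°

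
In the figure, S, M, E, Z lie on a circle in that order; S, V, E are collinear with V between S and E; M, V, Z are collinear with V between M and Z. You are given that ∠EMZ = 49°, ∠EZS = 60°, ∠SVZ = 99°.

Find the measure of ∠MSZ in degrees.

1. ∠ESZ = 49°  [same arc EZ]
2. ∠SEZ = 71°  [△SEZ]
3. ∠MZS = 32°  [△SVZ]
4. ∠SMZ = 71°  [same arc SZ]
5. ∠MSZ = 77°  [△SMZ]

∠MSZ = 77°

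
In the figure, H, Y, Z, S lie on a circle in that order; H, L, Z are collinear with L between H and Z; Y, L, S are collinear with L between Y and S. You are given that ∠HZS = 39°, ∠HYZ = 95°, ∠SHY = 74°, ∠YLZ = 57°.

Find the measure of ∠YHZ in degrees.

1. ∠HYS = 39°  [same arc HS]
2. ∠HLY = 123°  [linear pair at L on HZ]
3. ∠YHZ = 18°  [△HLY]

∠YHZ = 18°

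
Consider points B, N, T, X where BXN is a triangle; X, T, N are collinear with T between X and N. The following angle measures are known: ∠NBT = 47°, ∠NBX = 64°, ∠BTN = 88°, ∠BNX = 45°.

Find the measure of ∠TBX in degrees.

1. ∠BXN = 71°  [△BXN]
2. ∠BTX = 92°  [linear pair at T on XN]
3. ∠BXT = 71°  [T on ray XN]
4. ∠TBX = 17°  [△BXT]

∠TBX = 17°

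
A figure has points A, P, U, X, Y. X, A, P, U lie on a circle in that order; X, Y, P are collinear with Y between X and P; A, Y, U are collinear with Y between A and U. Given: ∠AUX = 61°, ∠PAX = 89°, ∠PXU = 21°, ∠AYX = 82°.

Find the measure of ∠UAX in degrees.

∠UAX = 68°

1. ∠APX = 61°  [same arc XA]
2. ∠AXP = 30°  [△XAP]
3. ∠UAX = 68°  [△XYA]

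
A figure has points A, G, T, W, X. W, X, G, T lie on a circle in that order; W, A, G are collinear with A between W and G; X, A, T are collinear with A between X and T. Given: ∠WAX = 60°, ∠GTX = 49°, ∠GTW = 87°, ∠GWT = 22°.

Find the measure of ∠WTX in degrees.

1. ∠GAT = 60°  [vertical angles at A]
2. ∠TAW = 120°  [linear pair at A on WG]
3. ∠WTX = 38°  [△WAT]

∠WTX = 38°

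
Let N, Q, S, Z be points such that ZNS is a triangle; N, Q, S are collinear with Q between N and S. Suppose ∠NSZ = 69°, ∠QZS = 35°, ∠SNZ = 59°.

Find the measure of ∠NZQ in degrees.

∠NZQ = 17°

1. ∠QSZ = 69°  [Q on ray SN]
2. ∠SQZ = 76°  [△ZQS]
3. ∠QNZ = 59°  [Q on ray NS]
4. ∠NQZ = 104°  [linear pair at Q on NS]
5. ∠NZQ = 17°  [△ZNQ]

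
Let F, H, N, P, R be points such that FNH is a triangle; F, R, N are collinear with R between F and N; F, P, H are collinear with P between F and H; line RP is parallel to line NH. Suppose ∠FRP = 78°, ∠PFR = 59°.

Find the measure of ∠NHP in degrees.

∠NHP = 43°

1. ∠FPR = 43°  [△FRP]
2. ∠HPR = 137°  [linear pair at P on FH]
3. ∠NHP = 43°  [RP∥NH, co-interior at H–P]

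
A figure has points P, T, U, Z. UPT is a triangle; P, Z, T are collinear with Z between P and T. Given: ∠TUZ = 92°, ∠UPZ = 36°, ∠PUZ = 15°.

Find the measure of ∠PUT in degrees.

∠PUT = 107°

1. ∠PZU = 129°  [△UPZ]
2. ∠TPU = 36°  [Z on ray PT]
3. ∠TZU = 51°  [linear pair at Z on PT]
4. ∠UTZ = 37°  [△UZT]
5. ∠PTU = 37°  [Z on ray TP]
6. ∠PUT = 107°  [△UPT]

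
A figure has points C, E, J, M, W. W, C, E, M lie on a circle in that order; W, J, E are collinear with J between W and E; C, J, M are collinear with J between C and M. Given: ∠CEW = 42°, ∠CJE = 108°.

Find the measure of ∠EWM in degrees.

1. ∠CMW = 42°  [same arc WC]
2. ∠MJW = 108°  [vertical angles at J]
3. ∠EWM = 30°  [△WJM]

∠EWM = 30°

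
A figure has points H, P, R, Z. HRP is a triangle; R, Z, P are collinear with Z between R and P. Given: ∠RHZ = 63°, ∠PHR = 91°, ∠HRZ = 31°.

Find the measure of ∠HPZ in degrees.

1. ∠HRP = 31°  [Z on ray RP]
2. ∠HPR = 58°  [△HRP]
3. ∠HPZ = 58°  [Z on ray PR]

∠HPZ = 58°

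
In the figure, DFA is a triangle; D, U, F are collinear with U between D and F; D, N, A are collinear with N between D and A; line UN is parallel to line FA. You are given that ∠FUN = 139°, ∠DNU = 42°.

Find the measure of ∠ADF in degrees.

1. ∠DUN = 41°  [linear pair at U on DF]
2. ∠NDU = 97°  [△DUN]
3. ∠ADF = 97°  [U on DF, N on DA]

∠ADF = 97°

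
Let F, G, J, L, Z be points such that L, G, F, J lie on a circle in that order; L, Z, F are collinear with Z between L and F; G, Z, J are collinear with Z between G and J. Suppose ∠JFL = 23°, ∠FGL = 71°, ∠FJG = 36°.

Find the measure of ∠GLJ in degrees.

∠GLJ = 84°

1. ∠JGL = 23°  [same arc LJ]
2. ∠FZJ = 121°  [△FZJ]
3. ∠FJL = 109°  [cyclic LGFJ, opposite ∠G+∠J]
4. ∠JZL = 59°  [linear pair at Z on LF]
5. ∠FLJ = 48°  [△LFJ]
6. ∠GJL = 73°  [△LZJ]
7. ∠GLJ = 84°  [△LGJ]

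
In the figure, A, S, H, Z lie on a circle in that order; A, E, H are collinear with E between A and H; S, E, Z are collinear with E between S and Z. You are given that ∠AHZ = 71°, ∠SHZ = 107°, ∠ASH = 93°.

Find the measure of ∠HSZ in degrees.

1. ∠AZH = 87°  [cyclic ASHZ, opposite ∠S+∠Z]
2. ∠HAZ = 22°  [△AHZ]
3. ∠HSZ = 22°  [same arc HZ]

∠HSZ = 22°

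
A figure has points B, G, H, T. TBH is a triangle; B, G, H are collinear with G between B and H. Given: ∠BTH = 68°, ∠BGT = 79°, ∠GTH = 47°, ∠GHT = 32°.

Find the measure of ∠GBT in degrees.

1. ∠BHT = 32°  [G on ray HB]
2. ∠HBT = 80°  [△TBH]
3. ∠GBT = 80°  [G on ray BH]

∠GBT = 80°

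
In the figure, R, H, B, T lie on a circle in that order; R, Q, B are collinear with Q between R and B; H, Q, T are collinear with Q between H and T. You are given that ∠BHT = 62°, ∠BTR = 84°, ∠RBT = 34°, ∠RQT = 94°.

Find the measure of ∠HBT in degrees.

∠HBT = 58°

1. ∠BRT = 62°  [same arc BT]
2. ∠RHT = 34°  [same arc RT]
3. ∠HTR = 24°  [△RQT]
4. ∠HRT = 122°  [△RHT]
5. ∠HBT = 58°  [cyclic RHBT, opposite ∠R+∠B]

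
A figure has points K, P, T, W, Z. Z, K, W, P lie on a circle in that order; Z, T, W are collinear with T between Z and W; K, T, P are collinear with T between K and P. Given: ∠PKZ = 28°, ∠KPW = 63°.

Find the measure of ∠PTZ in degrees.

1. ∠PWZ = 28°  [same arc ZP]
2. ∠PTW = 89°  [△WTP]
3. ∠PTZ = 91°  [linear pair at T on ZW]

∠PTZ = 91°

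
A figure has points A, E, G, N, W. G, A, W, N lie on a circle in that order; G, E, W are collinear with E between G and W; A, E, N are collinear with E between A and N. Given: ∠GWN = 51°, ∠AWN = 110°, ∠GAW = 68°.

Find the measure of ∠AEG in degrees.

1. ∠GAN = 51°  [same arc GN]
2. ∠AGN = 70°  [cyclic GAWN, opposite ∠G+∠W]
3. ∠ANG = 59°  [△GAN]
4. ∠AWG = 59°  [same arc GA]
5. ∠AGW = 53°  [△GAW]
6. ∠AEG = 76°  [△GEA]

∠AEG = 76°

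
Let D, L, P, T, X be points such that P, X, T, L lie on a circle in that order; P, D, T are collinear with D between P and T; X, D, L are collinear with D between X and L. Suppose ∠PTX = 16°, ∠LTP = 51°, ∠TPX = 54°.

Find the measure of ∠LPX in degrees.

1. ∠PLX = 16°  [same arc PX]
2. ∠LXP = 51°  [same arc PL]
3. ∠LPX = 113°  [△PXL]

∠LPX = 113°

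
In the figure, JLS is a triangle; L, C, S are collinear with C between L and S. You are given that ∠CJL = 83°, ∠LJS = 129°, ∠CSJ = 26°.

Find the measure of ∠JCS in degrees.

∠JCS = 108°

1. ∠JSL = 26°  [C on ray SL]
2. ∠JLS = 25°  [△JLS]
3. ∠CLJ = 25°  [C on ray LS]
4. ∠JCL = 72°  [△JLC]
5. ∠JCS = 108°  [linear pair at C on LS]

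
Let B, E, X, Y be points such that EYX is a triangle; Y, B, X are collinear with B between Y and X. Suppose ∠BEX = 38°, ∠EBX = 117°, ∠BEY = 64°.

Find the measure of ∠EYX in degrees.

1. ∠EBY = 63°  [linear pair at B on YX]
2. ∠BYE = 53°  [△EYB]
3. ∠EYX = 53°  [B on ray YX]

∠EYX = 53°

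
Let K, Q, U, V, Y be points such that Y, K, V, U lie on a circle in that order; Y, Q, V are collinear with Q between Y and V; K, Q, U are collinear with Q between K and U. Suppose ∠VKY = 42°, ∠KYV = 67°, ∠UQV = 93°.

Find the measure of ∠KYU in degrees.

∠KYU = 89°

1. ∠KVY = 71°  [△YKV]
2. ∠KQY = 93°  [vertical angles at Q]
3. ∠KUY = 71°  [same arc YK]
4. ∠UKY = 20°  [△YQK]
5. ∠KYU = 89°  [△YKU]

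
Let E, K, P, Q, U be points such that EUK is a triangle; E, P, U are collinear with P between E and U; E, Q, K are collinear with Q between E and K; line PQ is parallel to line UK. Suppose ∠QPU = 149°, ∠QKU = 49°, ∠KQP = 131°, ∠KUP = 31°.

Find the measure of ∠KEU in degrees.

∠KEU = 100°

1. ∠EKU = 49°  [Q on ray KE]
2. ∠EUK = 31°  [P on ray UE]
3. ∠KEU = 100°  [△EUK]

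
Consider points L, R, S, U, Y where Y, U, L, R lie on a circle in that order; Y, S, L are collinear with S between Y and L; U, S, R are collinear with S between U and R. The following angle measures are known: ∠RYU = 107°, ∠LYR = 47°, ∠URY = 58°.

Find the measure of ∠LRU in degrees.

1. ∠RLU = 73°  [cyclic YULR, opposite ∠Y+∠L]
2. ∠LUR = 47°  [same arc LR]
3. ∠LRU = 60°  [△ULR]

∠LRU = 60°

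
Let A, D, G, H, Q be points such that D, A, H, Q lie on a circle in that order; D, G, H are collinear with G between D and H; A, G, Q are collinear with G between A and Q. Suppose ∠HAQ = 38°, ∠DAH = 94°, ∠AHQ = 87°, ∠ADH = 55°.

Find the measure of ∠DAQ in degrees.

1. ∠AHD = 31°  [△DAH]
2. ∠ADQ = 93°  [cyclic DAHQ, opposite ∠D+∠H]
3. ∠AQD = 31°  [same arc DA]
4. ∠DAQ = 56°  [△DAQ]

∠DAQ = 56°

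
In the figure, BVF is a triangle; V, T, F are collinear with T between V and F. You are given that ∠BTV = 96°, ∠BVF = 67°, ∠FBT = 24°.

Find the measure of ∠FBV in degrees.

1. ∠BTF = 84°  [linear pair at T on VF]
2. ∠BFT = 72°  [△BTF]
3. ∠BFV = 72°  [T on ray FV]
4. ∠FBV = 41°  [△BVF]

∠FBV = 41°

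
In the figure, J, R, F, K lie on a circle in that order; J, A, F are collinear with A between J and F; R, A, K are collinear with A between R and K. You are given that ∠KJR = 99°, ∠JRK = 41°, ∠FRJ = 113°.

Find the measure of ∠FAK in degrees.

∠FAK = 112°

1. ∠JKR = 40°  [△JRK]
2. ∠JFK = 41°  [same arc JK]
3. ∠FKJ = 67°  [cyclic JRFK, opposite ∠R+∠K]
4. ∠FJK = 72°  [△JFK]
5. ∠JAK = 68°  [△JAK]
6. ∠FAK = 112°  [linear pair at A on JF]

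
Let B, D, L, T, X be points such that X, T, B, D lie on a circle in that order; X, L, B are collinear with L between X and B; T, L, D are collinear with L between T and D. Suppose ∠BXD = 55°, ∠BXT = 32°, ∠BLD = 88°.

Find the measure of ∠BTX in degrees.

1. ∠BDT = 32°  [same arc TB]
2. ∠DBX = 60°  [△BLD]
3. ∠BDX = 65°  [△XBD]
4. ∠BTX = 115°  [cyclic XTBD, opposite ∠T+∠D]

∠BTX = 115°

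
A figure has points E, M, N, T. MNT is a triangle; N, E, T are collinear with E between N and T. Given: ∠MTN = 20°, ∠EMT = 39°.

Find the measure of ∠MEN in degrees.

1. ∠ETM = 20°  [E on ray TN]
2. ∠MET = 121°  [△MET]
3. ∠MEN = 59°  [linear pair at E on NT]

∠MEN = 59°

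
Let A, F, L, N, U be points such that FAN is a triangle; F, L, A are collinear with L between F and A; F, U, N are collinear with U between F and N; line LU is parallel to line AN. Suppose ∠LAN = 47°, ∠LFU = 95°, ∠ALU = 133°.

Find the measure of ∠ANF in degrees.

∠ANF = 38°

1. ∠FAN = 47°  [L on ray AF]
2. ∠AFN = 95°  [L on FA, U on FN]
3. ∠ANF = 38°  [△FAN]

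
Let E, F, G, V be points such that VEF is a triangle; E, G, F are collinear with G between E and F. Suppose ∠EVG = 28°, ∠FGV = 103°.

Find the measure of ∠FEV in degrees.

1. ∠EGV = 77°  [linear pair at G on EF]
2. ∠GEV = 75°  [△VEG]
3. ∠FEV = 75°  [G on ray EF]

∠FEV = 75°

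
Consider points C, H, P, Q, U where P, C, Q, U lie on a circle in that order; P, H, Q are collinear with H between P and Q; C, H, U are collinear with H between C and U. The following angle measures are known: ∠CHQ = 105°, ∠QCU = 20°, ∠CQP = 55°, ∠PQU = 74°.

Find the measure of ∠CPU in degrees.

1. ∠CUP = 55°  [same arc PC]
2. ∠PCU = 74°  [same arc PU]
3. ∠CPU = 51°  [△PCU]

∠CPU = 51°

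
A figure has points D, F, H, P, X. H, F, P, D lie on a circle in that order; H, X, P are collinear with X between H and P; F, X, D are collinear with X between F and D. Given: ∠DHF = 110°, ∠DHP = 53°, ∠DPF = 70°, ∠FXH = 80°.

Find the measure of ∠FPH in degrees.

1. ∠DFP = 53°  [same arc PD]
2. ∠FXP = 100°  [linear pair at X on HP]
3. ∠FPH = 27°  [△FXP]

∠FPH = 27°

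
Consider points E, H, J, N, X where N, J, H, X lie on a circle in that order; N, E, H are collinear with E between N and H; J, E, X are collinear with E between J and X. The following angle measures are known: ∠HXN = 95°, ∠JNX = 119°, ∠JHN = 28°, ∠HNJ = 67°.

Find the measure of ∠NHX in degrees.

1. ∠JXN = 28°  [same arc NJ]
2. ∠NJX = 33°  [△NJX]
3. ∠NHX = 33°  [same arc NX]

∠NHX = 33°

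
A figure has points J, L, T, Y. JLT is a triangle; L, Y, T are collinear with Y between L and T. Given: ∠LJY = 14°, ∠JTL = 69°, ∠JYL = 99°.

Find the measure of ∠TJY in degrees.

∠TJY = 30°

1. ∠JTY = 69°  [Y on ray TL]
2. ∠JYT = 81°  [linear pair at Y on LT]
3. ∠TJY = 30°  [△JYT]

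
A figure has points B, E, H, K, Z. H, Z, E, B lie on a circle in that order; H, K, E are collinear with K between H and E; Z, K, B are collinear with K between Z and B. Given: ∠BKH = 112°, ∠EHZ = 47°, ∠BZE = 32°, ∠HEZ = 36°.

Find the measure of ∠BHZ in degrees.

1. ∠EBZ = 47°  [same arc ZE]
2. ∠BEZ = 101°  [△ZEB]
3. ∠BHZ = 79°  [cyclic HZEB, opposite ∠H+∠E]

∠BHZ = 79°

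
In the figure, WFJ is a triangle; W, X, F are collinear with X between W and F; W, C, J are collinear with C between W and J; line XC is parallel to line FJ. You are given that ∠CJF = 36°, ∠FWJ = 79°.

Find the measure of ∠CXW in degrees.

1. ∠FJW = 36°  [C on ray JW]
2. ∠JFW = 65°  [△WFJ]
3. ∠CXW = 65°  [XC∥FJ, corresponding at X]

∠CXW = 65°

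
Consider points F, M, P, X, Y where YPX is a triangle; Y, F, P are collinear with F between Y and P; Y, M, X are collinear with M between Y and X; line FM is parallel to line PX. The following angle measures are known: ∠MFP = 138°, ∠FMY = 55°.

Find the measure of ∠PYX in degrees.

1. ∠MFY = 42°  [linear pair at F on YP]
2. ∠FYM = 83°  [△YFM]
3. ∠PYX = 83°  [F on YP, M on YX]

∠PYX = 83°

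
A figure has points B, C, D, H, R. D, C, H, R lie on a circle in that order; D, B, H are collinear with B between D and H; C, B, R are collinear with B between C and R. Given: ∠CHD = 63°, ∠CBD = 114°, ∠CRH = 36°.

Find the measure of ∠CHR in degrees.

1. ∠CBH = 66°  [linear pair at B on DH]
2. ∠HCR = 51°  [△CBH]
3. ∠CHR = 93°  [△CHR]

∠CHR = 93°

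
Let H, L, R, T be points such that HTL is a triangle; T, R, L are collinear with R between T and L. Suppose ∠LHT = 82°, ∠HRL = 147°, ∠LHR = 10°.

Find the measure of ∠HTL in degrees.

∠HTL = 75°

1. ∠HLR = 23°  [△HRL]
2. ∠HLT = 23°  [R on ray LT]
3. ∠HTL = 75°  [△HTL]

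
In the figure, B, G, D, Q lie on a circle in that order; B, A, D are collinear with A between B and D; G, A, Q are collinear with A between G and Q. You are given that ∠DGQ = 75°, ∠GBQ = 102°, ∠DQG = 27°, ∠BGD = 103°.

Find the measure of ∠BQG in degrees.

∠BQG = 50°

1. ∠DBG = 27°  [same arc GD]
2. ∠BDG = 50°  [△BGD]
3. ∠BQG = 50°  [same arc BG]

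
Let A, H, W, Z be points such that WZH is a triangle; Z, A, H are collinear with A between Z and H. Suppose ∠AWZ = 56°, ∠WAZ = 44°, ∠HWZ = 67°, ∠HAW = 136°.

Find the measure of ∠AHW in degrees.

∠AHW = 33°

1. ∠AZW = 80°  [△WZA]
2. ∠HZW = 80°  [A on ray ZH]
3. ∠WHZ = 33°  [△WZH]
4. ∠AHW = 33°  [A on ray HZ]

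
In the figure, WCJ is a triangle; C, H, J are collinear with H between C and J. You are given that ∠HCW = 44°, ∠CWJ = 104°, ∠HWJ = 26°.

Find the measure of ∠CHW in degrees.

∠CHW = 58°

1. ∠JCW = 44°  [H on ray CJ]
2. ∠CJW = 32°  [△WCJ]
3. ∠HJW = 32°  [H on ray JC]
4. ∠JHW = 122°  [△WHJ]
5. ∠CHW = 58°  [linear pair at H on CJ]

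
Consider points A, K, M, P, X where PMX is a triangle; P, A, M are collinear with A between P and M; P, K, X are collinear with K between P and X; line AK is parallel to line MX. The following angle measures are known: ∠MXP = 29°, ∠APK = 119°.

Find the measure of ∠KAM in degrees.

∠KAM = 148°

1. ∠AKP = 29°  [AK∥MX, corresponding at K]
2. ∠KAP = 32°  [△PAK]
3. ∠KAM = 148°  [linear pair at A on PM]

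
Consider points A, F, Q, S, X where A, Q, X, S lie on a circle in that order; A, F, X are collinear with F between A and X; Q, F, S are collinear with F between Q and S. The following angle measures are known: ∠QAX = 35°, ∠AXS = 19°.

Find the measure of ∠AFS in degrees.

∠AFS = 54°

1. ∠QSX = 35°  [same arc QX]
2. ∠SFX = 126°  [△XFS]
3. ∠AFS = 54°  [linear pair at F on AX]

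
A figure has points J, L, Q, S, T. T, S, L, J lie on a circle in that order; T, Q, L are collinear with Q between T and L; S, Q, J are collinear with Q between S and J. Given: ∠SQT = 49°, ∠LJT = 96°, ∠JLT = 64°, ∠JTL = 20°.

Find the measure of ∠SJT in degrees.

1. ∠JQL = 49°  [vertical angles at Q]
2. ∠JQT = 131°  [linear pair at Q on TL]
3. ∠SJT = 29°  [△TQJ]

∠SJT = 29°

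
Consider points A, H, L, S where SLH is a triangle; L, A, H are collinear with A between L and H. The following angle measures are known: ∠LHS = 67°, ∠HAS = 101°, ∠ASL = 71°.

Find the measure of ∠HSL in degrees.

∠HSL = 83°

1. ∠LAS = 79°  [linear pair at A on LH]
2. ∠ALS = 30°  [△SLA]
3. ∠HLS = 30°  [A on ray LH]
4. ∠HSL = 83°  [△SLH]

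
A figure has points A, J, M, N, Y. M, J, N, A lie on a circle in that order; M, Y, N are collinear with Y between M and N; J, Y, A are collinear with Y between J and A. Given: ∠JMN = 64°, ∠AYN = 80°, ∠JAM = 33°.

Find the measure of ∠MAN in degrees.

1. ∠JAN = 64°  [same arc JN]
2. ∠AYM = 100°  [linear pair at Y on MN]
3. ∠ANM = 36°  [△NYA]
4. ∠AMN = 47°  [△MYA]
5. ∠MAN = 97°  [△MNA]

∠MAN = 97°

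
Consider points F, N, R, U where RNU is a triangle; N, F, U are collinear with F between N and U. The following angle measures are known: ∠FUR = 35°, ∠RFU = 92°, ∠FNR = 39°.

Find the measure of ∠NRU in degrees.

1. ∠NUR = 35°  [F on ray UN]
2. ∠RNU = 39°  [F on ray NU]
3. ∠NRU = 106°  [△RNU]

∠NRU = 106°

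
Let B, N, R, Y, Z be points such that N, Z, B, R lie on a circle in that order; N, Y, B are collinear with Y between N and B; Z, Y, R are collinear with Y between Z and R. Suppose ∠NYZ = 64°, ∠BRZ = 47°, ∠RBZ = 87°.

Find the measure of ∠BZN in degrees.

1. ∠BYZ = 116°  [linear pair at Y on NB]
2. ∠BNZ = 47°  [same arc ZB]
3. ∠BZR = 46°  [△ZBR]
4. ∠NBZ = 18°  [△ZYB]
5. ∠BZN = 115°  [△NZB]

∠BZN = 115°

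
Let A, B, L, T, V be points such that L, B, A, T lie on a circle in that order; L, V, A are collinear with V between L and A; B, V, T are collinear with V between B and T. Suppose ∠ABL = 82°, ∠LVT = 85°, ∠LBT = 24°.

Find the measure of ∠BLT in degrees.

1. ∠ATL = 98°  [cyclic LBAT, opposite ∠B+∠T]
2. ∠LAT = 24°  [same arc LT]
3. ∠ALT = 58°  [△LAT]
4. ∠BTL = 37°  [△LVT]
5. ∠BLT = 119°  [△LBT]

∠BLT = 119°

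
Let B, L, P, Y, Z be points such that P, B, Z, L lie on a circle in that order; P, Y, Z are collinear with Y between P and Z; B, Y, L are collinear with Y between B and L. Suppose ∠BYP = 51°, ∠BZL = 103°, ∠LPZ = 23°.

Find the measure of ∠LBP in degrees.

∠LBP = 75°

1. ∠LYZ = 51°  [vertical angles at Y]
2. ∠BPL = 77°  [cyclic PBZL, opposite ∠P+∠Z]
3. ∠LYP = 129°  [linear pair at Y on PZ]
4. ∠BLP = 28°  [△PYL]
5. ∠LBP = 75°  [△PBL]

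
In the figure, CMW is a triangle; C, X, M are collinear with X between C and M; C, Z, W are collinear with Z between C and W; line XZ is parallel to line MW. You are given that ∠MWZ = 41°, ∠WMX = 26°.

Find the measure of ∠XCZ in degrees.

∠XCZ = 113°

1. ∠CWM = 41°  [Z on ray WC]
2. ∠CMW = 26°  [X on ray MC]
3. ∠MCW = 113°  [△CMW]
4. ∠XCZ = 113°  [X on CM, Z on CW]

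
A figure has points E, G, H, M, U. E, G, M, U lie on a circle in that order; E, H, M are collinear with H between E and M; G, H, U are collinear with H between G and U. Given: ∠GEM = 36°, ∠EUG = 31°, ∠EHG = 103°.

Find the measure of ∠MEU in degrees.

∠MEU = 72°

1. ∠EMG = 31°  [same arc EG]
2. ∠GHM = 77°  [linear pair at H on EM]
3. ∠MGU = 72°  [△GHM]
4. ∠MEU = 72°  [same arc MU]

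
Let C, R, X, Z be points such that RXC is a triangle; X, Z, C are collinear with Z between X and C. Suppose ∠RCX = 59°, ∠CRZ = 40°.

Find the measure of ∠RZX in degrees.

∠RZX = 99°

1. ∠RCZ = 59°  [Z on ray CX]
2. ∠CZR = 81°  [△RZC]
3. ∠RZX = 99°  [linear pair at Z on XC]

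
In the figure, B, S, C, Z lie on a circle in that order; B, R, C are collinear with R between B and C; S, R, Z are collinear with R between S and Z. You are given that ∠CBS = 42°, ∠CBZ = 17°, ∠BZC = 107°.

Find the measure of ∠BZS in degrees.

∠BZS = 65°

1. ∠CZS = 42°  [same arc SC]
2. ∠CSZ = 17°  [same arc CZ]
3. ∠BCZ = 56°  [△BCZ]
4. ∠SCZ = 121°  [△SCZ]
5. ∠BSZ = 56°  [same arc BZ]
6. ∠SBZ = 59°  [cyclic BSCZ, opposite ∠B+∠C]
7. ∠BZS = 65°  [△BSZ]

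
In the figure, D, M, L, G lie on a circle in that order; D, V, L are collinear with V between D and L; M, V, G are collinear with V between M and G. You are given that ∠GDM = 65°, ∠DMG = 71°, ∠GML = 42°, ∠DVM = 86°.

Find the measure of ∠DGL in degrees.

∠DGL = 67°

1. ∠DLG = 71°  [same arc DG]
2. ∠GDL = 42°  [same arc LG]
3. ∠DGL = 67°  [△DLG]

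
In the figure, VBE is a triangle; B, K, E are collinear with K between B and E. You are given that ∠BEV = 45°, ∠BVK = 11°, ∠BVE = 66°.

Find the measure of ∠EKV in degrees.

1. ∠EBV = 69°  [△VBE]
2. ∠KBV = 69°  [K on ray BE]
3. ∠BKV = 100°  [△VBK]
4. ∠EKV = 80°  [linear pair at K on BE]

∠EKV = 80°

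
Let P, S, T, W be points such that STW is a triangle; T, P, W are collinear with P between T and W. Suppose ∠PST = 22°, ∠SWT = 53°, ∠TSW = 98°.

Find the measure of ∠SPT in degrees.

∠SPT = 129°

1. ∠STW = 29°  [△STW]
2. ∠PTS = 29°  [P on ray TW]
3. ∠SPT = 129°  [△STP]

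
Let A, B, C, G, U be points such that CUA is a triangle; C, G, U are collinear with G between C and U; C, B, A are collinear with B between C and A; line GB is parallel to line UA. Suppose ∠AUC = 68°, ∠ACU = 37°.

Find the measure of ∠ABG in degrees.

1. ∠CAU = 75°  [△CUA]
2. ∠CBG = 75°  [GB∥UA, corresponding at B]
3. ∠ABG = 105°  [linear pair at B on CA]

∠ABG = 105°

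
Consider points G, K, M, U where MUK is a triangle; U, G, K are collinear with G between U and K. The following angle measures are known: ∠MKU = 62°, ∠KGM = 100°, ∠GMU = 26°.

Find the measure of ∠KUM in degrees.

∠KUM = 74°

1. ∠MGU = 80°  [linear pair at G on UK]
2. ∠GUM = 74°  [△MUG]
3. ∠KUM = 74°  [G on ray UK]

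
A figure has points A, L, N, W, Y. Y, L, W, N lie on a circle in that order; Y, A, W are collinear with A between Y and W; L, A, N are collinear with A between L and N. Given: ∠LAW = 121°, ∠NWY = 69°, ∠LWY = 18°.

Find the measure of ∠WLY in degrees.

1. ∠LAY = 59°  [linear pair at A on YW]
2. ∠NLY = 69°  [same arc YN]
3. ∠LYW = 52°  [△YAL]
4. ∠WLY = 110°  [△YLW]

∠WLY = 110°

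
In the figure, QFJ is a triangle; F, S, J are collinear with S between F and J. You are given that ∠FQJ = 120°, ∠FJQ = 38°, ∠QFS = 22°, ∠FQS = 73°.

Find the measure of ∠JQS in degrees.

∠JQS = 47°

1. ∠QJS = 38°  [S on ray JF]
2. ∠FSQ = 85°  [△QFS]
3. ∠JSQ = 95°  [linear pair at S on FJ]
4. ∠JQS = 47°  [△QSJ]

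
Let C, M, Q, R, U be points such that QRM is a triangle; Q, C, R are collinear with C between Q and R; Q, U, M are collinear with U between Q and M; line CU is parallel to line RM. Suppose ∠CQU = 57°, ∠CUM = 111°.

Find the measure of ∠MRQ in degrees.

1. ∠CUQ = 69°  [linear pair at U on QM]
2. ∠QCU = 54°  [△QCU]
3. ∠MRQ = 54°  [CU∥RM, corresponding at C]

∠MRQ = 54°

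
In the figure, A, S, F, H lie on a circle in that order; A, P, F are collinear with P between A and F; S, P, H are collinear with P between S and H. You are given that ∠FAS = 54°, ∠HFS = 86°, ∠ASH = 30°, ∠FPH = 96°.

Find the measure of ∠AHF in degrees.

1. ∠FHS = 54°  [same arc SF]
2. ∠FSH = 40°  [△SFH]
3. ∠AFH = 30°  [same arc AH]
4. ∠FAH = 40°  [same arc FH]
5. ∠AHF = 110°  [△AFH]

∠AHF = 110°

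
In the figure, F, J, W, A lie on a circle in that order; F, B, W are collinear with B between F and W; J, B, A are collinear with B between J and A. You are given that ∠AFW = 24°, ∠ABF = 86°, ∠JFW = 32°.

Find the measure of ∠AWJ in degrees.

∠AWJ = 124°

1. ∠AJW = 24°  [same arc WA]
2. ∠JAW = 32°  [same arc JW]
3. ∠AWJ = 124°  [△JWA]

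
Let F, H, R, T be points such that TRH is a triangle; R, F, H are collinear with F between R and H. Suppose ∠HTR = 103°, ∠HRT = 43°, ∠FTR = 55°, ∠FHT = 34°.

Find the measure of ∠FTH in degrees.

1. ∠FRT = 43°  [F on ray RH]
2. ∠RFT = 82°  [△TRF]
3. ∠HFT = 98°  [linear pair at F on RH]
4. ∠FTH = 48°  [△TFH]

∠FTH = 48°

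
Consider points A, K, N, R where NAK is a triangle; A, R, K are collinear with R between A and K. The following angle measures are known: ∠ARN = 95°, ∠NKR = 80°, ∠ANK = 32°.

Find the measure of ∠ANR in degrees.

1. ∠AKN = 80°  [R on ray KA]
2. ∠KAN = 68°  [△NAK]
3. ∠NAR = 68°  [R on ray AK]
4. ∠ANR = 17°  [△NAR]

∠ANR = 17°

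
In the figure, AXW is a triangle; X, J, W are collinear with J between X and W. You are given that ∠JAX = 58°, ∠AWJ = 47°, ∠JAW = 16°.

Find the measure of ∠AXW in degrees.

∠AXW = 59°

1. ∠AJW = 117°  [△AJW]
2. ∠AJX = 63°  [linear pair at J on XW]
3. ∠AXJ = 59°  [△AXJ]
4. ∠AXW = 59°  [J on ray XW]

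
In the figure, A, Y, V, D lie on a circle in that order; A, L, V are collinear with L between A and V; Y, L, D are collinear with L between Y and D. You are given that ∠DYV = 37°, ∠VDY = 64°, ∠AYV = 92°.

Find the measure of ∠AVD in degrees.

∠AVD = 55°

1. ∠DAV = 37°  [same arc VD]
2. ∠ADV = 88°  [cyclic AYVD, opposite ∠Y+∠D]
3. ∠AVD = 55°  [△AVD]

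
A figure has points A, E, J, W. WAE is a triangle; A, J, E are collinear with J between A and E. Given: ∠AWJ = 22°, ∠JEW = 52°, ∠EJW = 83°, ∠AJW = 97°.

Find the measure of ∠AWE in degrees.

∠AWE = 67°

1. ∠JAW = 61°  [△WAJ]
2. ∠AEW = 52°  [J on ray EA]
3. ∠EAW = 61°  [J on ray AE]
4. ∠AWE = 67°  [△WAE]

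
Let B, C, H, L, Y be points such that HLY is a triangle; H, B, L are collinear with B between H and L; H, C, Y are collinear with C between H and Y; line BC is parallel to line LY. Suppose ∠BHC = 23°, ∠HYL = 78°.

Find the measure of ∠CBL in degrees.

1. ∠LHY = 23°  [B on HL, C on HY]
2. ∠HLY = 79°  [△HLY]
3. ∠CBH = 79°  [BC∥LY, corresponding at B]
4. ∠CBL = 101°  [linear pair at B on HL]

∠CBL = 101°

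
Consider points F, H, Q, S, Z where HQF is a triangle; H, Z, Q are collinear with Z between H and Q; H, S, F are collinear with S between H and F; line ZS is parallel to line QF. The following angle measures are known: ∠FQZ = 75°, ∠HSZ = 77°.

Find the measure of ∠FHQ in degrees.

∠FHQ = 28°

1. ∠FQH = 75°  [Z on ray QH]
2. ∠HFQ = 77°  [ZS∥QF, corresponding at S]
3. ∠FHQ = 28°  [△HQF]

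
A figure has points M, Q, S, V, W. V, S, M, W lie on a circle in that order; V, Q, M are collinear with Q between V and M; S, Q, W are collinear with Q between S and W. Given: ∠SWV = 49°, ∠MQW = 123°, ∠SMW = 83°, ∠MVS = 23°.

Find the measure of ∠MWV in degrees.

∠MWV = 72°

1. ∠SMV = 49°  [same arc VS]
2. ∠MSV = 108°  [△VSM]
3. ∠MWV = 72°  [cyclic VSMW, opposite ∠S+∠W]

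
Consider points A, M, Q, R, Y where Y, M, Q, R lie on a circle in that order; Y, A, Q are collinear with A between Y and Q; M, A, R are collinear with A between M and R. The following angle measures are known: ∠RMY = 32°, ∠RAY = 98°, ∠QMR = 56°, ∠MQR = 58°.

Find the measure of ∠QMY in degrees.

∠QMY = 88°

1. ∠MAQ = 98°  [vertical angles at A]
2. ∠MRQ = 66°  [△MQR]
3. ∠MQY = 26°  [△MAQ]
4. ∠MYQ = 66°  [same arc MQ]
5. ∠QMY = 88°  [△YMQ]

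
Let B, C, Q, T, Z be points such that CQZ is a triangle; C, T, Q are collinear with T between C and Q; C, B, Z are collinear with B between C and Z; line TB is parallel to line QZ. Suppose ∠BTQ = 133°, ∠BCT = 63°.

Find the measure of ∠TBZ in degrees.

1. ∠BTC = 47°  [linear pair at T on CQ]
2. ∠CBT = 70°  [△CTB]
3. ∠TBZ = 110°  [linear pair at B on CZ]

∠TBZ = 110°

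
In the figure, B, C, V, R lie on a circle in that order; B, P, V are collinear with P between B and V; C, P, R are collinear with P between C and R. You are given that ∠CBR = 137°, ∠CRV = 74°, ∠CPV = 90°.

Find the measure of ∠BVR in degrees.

∠BVR = 16°

1. ∠CBV = 74°  [same arc CV]
2. ∠BPC = 90°  [linear pair at P on BV]
3. ∠BCR = 16°  [△BPC]
4. ∠BVR = 16°  [same arc BR]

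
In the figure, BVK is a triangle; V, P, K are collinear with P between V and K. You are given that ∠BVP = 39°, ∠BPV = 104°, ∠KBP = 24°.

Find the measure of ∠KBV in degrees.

∠KBV = 61°

1. ∠BVK = 39°  [P on ray VK]
2. ∠BPK = 76°  [linear pair at P on VK]
3. ∠BKP = 80°  [△BPK]
4. ∠BKV = 80°  [P on ray KV]
5. ∠KBV = 61°  [△BVK]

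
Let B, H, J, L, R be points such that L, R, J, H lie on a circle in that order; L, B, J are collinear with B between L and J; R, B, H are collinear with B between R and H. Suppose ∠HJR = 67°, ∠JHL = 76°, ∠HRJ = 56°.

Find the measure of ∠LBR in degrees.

1. ∠JHR = 57°  [△RJH]
2. ∠JRL = 104°  [cyclic LRJH, opposite ∠R+∠H]
3. ∠JLR = 57°  [same arc RJ]
4. ∠LJR = 19°  [△LRJ]
5. ∠JBR = 105°  [△RBJ]
6. ∠LBR = 75°  [linear pair at B on LJ]

∠LBR = 75°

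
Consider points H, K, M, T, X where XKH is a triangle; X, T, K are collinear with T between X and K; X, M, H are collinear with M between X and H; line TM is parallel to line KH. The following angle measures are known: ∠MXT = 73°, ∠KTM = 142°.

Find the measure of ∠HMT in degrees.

1. ∠MTX = 38°  [linear pair at T on XK]
2. ∠TMX = 69°  [△XTM]
3. ∠HMT = 111°  [linear pair at M on XH]

∠HMT = 111°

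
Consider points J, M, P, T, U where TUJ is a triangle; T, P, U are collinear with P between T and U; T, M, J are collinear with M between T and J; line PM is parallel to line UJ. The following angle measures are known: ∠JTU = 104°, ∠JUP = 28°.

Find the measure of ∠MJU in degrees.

1. ∠JUT = 28°  [P on ray UT]
2. ∠TJU = 48°  [△TUJ]
3. ∠MJU = 48°  [M on ray JT]

∠MJU = 48°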